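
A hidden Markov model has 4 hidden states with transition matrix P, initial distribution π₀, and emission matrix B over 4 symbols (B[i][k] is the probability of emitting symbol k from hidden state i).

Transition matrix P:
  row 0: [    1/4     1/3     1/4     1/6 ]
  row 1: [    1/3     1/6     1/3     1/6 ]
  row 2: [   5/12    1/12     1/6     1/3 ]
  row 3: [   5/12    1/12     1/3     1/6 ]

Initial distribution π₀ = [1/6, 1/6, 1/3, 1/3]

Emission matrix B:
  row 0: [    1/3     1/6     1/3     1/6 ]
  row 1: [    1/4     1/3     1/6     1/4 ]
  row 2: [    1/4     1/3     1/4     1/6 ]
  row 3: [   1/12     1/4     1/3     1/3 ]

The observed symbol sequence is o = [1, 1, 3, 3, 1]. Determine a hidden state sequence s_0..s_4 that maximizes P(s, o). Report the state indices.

path = [3, 2, 3, 0, 1]

t=0: δ = [2.778e-02, 5.556e-02, 1.111e-01, 8.333e-02]  (obs o_0=1)
t=1: δ = [7.716e-03, 3.086e-03, 9.259e-03, 9.259e-03]  ψ = [2, 0, 3, 2]  (obs o_1=1)
t=2: δ = [6.430e-04, 6.430e-04, 5.144e-04, 1.029e-03]  ψ = [2, 0, 3, 2]  (obs o_2=3)
t=3: δ = [7.144e-05, 5.358e-05, 5.716e-05, 5.716e-05]  ψ = [3, 0, 3, 2]  (obs o_3=3)
t=4: δ = [3.969e-06, 7.938e-06, 6.351e-06, 4.763e-06]  ψ = [2, 0, 3, 2]  (obs o_4=1)
backtrack: best end state = 1; path = [3, 2, 3, 0, 1]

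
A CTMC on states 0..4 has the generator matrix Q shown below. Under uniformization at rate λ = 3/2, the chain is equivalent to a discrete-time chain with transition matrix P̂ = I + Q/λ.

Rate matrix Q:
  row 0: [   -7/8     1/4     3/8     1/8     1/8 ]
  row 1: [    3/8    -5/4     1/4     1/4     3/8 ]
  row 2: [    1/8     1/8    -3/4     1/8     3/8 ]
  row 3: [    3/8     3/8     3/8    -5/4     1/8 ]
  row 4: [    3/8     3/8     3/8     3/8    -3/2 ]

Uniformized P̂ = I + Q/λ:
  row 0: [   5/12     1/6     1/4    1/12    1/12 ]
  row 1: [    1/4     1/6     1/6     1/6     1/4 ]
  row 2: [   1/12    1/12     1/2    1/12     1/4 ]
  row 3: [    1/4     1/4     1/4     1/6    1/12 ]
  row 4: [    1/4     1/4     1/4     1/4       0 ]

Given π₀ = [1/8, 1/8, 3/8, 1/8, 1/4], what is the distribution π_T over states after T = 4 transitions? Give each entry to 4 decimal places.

π = [0.2364, 0.1640, 0.3154, 0.1333, 0.1508]

t=0: π = [0.1250, 0.1250, 0.3750, 0.1250, 0.2500]
t=1: π = [0.2083, 0.1667, 0.3333, 0.1458, 0.1458]
t=2: π = [0.2292, 0.1632, 0.3194, 0.1337, 0.1545]
t=3: π = [0.2350, 0.1641, 0.3163, 0.1338, 0.1509]
t=4: π = [0.2364, 0.1640, 0.3154, 0.1333, 0.1508]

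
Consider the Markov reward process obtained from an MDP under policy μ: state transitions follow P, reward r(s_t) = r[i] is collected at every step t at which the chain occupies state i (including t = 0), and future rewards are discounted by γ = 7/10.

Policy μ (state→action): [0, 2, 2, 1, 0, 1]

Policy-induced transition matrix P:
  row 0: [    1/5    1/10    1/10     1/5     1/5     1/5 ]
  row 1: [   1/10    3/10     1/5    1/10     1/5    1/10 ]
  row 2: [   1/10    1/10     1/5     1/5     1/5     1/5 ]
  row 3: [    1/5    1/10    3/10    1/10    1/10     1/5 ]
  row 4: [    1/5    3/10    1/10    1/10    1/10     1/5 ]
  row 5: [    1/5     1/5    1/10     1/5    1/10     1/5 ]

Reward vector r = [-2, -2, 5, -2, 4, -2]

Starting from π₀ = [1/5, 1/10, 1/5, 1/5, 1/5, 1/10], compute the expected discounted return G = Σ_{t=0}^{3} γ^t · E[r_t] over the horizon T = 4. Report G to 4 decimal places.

t=0: π = [0.2000, 0.1000, 0.2000, 0.2000, 0.2000, 0.1000], E[r] = 0.6000, γ^t·E[r] = 0.600000, running G = 0.600000
t=1: π = [0.1700, 0.1700, 0.1700, 0.1500, 0.1500, 0.1900], E[r] = 0.0900, γ^t·E[r] = 0.063000, running G = 0.663000
t=2: π = [0.1660, 0.1830, 0.1640, 0.1530, 0.1510, 0.1830], E[r] = 0.0540, γ^t·E[r] = 0.026460, running G = 0.689460
t=3: π = [0.1653, 0.1851, 0.1653, 0.1513, 0.1513, 0.1817], E[r] = 0.0649, γ^t·E[r] = 0.022261, running G = 0.711721

G = 0.7117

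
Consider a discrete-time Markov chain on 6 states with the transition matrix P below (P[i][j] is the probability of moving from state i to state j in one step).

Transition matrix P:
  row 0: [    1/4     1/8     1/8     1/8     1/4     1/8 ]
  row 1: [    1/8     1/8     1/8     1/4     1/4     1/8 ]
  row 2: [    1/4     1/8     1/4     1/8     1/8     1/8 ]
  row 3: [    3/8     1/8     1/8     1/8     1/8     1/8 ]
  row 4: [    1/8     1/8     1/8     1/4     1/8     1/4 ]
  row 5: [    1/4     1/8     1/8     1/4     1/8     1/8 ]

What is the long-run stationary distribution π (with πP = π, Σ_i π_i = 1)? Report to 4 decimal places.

π = [0.2356, 0.1250, 0.1429, 0.1802, 0.1701, 0.1463]

Balance equations π_j = Σ_i π_i·P[i][j]:
  π_0 = 1/4·π_0 + 1/8·π_1 + 1/4·π_2 + 3/8·π_3 + 1/8·π_4 + 1/4·π_5
  π_1 = 1/8·π_0 + 1/8·π_1 + 1/8·π_2 + 1/8·π_3 + 1/8·π_4 + 1/8·π_5
  π_2 = 1/8·π_0 + 1/8·π_1 + 1/4·π_2 + 1/8·π_3 + 1/8·π_4 + 1/8·π_5
  π_3 = 1/8·π_0 + 1/4·π_1 + 1/8·π_2 + 1/8·π_3 + 1/4·π_4 + 1/4·π_5
  π_4 = 1/4·π_0 + 1/4·π_1 + 1/8·π_2 + 1/8·π_3 + 1/8·π_4 + 1/8·π_5
  normalize: π_0 + π_1 + π_2 + π_3 + π_4 + π_5 = 1
Solving the linear system gives exactly π = [7825/33208, 1/8, 1/7, 5983/33208, 706/4151, 4857/33208].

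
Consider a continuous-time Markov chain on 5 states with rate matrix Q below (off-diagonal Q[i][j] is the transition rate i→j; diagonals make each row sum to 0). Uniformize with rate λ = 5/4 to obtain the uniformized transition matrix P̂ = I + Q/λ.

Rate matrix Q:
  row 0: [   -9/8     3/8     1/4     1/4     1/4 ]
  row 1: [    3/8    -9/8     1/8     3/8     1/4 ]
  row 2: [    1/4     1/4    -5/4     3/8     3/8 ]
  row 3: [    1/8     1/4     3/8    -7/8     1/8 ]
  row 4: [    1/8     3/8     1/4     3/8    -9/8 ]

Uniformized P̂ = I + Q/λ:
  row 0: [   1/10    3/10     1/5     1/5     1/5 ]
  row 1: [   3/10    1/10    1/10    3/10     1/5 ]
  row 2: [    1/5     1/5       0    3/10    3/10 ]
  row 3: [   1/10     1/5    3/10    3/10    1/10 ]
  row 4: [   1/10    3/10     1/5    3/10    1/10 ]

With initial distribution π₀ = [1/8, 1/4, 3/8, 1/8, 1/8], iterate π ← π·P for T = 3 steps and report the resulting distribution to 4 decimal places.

t=0: π = [0.1250, 0.2500, 0.3750, 0.1250, 0.1250]
t=1: π = [0.1875, 0.2000, 0.1125, 0.2875, 0.2125]
t=2: π = [0.1513, 0.2200, 0.1863, 0.2813, 0.1613]
t=3: π = [0.1626, 0.2093, 0.1689, 0.2849, 0.1744]

π = [0.1626, 0.2093, 0.1689, 0.2849, 0.1744]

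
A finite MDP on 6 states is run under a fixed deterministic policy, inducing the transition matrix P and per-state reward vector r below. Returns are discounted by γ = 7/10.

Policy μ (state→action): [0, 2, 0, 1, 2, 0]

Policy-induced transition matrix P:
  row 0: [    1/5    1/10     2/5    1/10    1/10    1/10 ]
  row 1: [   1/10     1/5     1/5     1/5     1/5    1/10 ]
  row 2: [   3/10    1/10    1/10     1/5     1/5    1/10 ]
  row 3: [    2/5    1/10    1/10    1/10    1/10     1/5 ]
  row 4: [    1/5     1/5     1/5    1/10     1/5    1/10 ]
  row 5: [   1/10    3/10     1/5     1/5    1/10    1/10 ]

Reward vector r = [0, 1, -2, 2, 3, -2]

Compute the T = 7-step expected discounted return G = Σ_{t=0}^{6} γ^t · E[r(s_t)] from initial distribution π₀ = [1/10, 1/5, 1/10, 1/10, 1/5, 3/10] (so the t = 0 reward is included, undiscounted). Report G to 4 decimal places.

G = 0.8098

t=0: π = [0.1000, 0.2000, 0.1000, 0.1000, 0.2000, 0.3000], E[r] = 0.2000, γ^t·E[r] = 0.200000, running G = 0.200000
t=1: π = [0.1800, 0.2000, 0.2000, 0.1600, 0.1500, 0.1100], E[r] = 0.3500, γ^t·E[r] = 0.245000, running G = 0.445000
t=2: π = [0.2210, 0.1570, 0.2000, 0.1510, 0.1550, 0.1160], E[r] = 0.2920, γ^t·E[r] = 0.143080, running G = 0.588080
t=3: π = [0.2229, 0.1544, 0.2091, 0.1473, 0.1512, 0.1151], E[r] = 0.2542, γ^t·E[r] = 0.087191, running G = 0.675271
t=4: π = [0.2234, 0.1536, 0.2089, 0.1479, 0.1515, 0.1147], E[r] = 0.2564, γ^t·E[r] = 0.061554, running G = 0.736825
t=5: π = [0.2236, 0.1535, 0.2090, 0.1477, 0.1514, 0.1148], E[r] = 0.2555, γ^t·E[r] = 0.042945, running G = 0.779770
t=6: π = [0.2236, 0.1534, 0.2091, 0.1477, 0.1514, 0.1148], E[r] = 0.2554, γ^t·E[r] = 0.030047, running G = 0.809817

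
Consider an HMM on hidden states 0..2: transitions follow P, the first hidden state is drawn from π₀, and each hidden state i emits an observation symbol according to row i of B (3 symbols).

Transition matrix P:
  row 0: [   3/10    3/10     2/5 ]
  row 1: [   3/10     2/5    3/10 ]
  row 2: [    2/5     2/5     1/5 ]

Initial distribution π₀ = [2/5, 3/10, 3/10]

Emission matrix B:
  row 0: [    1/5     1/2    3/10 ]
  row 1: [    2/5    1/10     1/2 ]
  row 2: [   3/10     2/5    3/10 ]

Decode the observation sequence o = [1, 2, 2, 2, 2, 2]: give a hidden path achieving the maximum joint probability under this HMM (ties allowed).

path = [0, 1, 1, 1, 1, 1]

t=0: δ = [2.000e-01, 3.000e-02, 1.200e-01]  (obs o_0=1)
t=1: δ = [1.800e-02, 3.000e-02, 2.400e-02]  ψ = [0, 0, 0]  (obs o_1=2)
t=2: δ = [2.880e-03, 6.000e-03, 2.700e-03]  ψ = [2, 1, 1]  (obs o_2=2)
t=3: δ = [5.400e-04, 1.200e-03, 5.400e-04]  ψ = [1, 1, 1]  (obs o_3=2)
t=4: δ = [1.080e-04, 2.400e-04, 1.080e-04]  ψ = [1, 1, 1]  (obs o_4=2)
t=5: δ = [2.160e-05, 4.800e-05, 2.160e-05]  ψ = [1, 1, 1]  (obs o_5=2)
backtrack: best end state = 1; path = [0, 1, 1, 1, 1, 1]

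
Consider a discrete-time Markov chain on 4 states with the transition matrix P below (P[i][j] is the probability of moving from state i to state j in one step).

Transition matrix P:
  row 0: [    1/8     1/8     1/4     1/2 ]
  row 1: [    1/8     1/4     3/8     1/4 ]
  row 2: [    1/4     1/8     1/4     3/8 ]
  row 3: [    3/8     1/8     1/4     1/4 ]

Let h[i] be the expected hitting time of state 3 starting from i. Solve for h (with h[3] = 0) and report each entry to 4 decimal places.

h = [2.3212, 3.0259, 2.6114, 0.0000]

First-step conditioning: h[3] = 0; for i ≠ 3, h[i] = 1 + Σ_k P[i][k]·h[k].
  h[0] = 1 + 1/8·h[0] + 1/8·h[1] + 1/4·h[2]
  h[1] = 1 + 1/8·h[0] + 1/4·h[1] + 3/8·h[2]
  h[2] = 1 + 1/4·h[0] + 1/8·h[1] + 1/4·h[2]
Solving the 3×3 linear system over states ≠ 3 gives exactly h = [448/193, 584/193, 504/193, 0] (h[3] = 0 is the target).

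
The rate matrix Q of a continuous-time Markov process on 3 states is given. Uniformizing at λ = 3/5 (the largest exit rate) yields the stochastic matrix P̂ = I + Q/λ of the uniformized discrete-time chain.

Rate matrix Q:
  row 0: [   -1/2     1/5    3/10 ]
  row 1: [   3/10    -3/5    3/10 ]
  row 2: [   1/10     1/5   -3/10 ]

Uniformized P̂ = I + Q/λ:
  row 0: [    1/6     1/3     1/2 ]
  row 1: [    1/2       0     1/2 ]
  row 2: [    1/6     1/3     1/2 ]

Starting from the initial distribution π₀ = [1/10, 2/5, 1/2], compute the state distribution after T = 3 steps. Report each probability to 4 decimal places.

π = [0.2556, 0.2444, 0.5000]

t=0: π = [0.1000, 0.4000, 0.5000]
t=1: π = [0.3000, 0.2000, 0.5000]
t=2: π = [0.2333, 0.2667, 0.5000]
t=3: π = [0.2556, 0.2444, 0.5000]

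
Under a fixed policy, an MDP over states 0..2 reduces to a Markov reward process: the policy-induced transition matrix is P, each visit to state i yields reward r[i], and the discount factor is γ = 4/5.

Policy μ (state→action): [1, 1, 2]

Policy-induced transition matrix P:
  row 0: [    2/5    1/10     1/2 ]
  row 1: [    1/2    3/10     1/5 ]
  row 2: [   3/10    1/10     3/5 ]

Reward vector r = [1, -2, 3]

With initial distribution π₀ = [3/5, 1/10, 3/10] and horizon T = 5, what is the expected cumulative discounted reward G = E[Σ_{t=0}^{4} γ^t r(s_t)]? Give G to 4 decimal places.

G = 5.1958

t=0: π = [0.6000, 0.1000, 0.3000], E[r] = 1.3000, γ^t·E[r] = 1.300000, running G = 1.300000
t=1: π = [0.3800, 0.1200, 0.5000], E[r] = 1.6400, γ^t·E[r] = 1.312000, running G = 2.612000
t=2: π = [0.3620, 0.1240, 0.5140], E[r] = 1.6560, γ^t·E[r] = 1.059840, running G = 3.671840
t=3: π = [0.3610, 0.1248, 0.5142], E[r] = 1.6540, γ^t·E[r] = 0.846848, running G = 4.518688
t=4: π = [0.3611, 0.1250, 0.5140], E[r] = 1.6531, γ^t·E[r] = 0.677102, running G = 5.195790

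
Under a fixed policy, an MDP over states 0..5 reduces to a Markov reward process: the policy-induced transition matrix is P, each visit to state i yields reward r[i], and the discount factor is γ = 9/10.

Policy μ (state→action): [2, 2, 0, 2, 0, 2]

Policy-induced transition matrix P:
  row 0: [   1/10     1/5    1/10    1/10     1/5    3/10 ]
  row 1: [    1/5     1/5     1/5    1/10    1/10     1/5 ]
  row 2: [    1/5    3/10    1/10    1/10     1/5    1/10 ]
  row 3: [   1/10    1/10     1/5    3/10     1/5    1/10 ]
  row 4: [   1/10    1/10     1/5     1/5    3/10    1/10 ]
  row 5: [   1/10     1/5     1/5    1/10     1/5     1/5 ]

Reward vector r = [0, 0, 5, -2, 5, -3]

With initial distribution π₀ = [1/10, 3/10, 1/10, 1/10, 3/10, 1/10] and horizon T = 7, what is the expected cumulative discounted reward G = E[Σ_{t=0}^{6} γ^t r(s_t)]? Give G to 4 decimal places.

t=0: π = [0.1000, 0.3000, 0.1000, 0.1000, 0.3000, 0.1000], E[r] = 1.5000, γ^t·E[r] = 1.500000, running G = 1.500000
t=1: π = [0.1400, 0.1700, 0.1800, 0.1500, 0.2000, 0.1600], E[r] = 1.1200, γ^t·E[r] = 1.008000, running G = 2.508000
t=2: π = [0.1350, 0.1830, 0.1680, 0.1500, 0.2030, 0.1610], E[r] = 1.0720, γ^t·E[r] = 0.868320, running G = 3.376320
t=3: π = [0.1351, 0.1815, 0.1697, 0.1503, 0.2020, 0.1614], E[r] = 1.0737, γ^t·E[r] = 0.782727, running G = 4.159047
t=4: π = [0.1351, 0.1817, 0.1695, 0.1503, 0.2021, 0.1613], E[r] = 1.0734, γ^t·E[r] = 0.704258, running G = 4.863305
t=5: π = [0.1351, 0.1817, 0.1695, 0.1503, 0.2020, 0.1613], E[r] = 1.0733, γ^t·E[r] = 0.633793, running G = 5.497098
t=6: π = [0.1351, 0.1817, 0.1695, 0.1503, 0.2020, 0.1613], E[r] = 1.0733, γ^t·E[r] = 0.570409, running G = 6.067507

G = 6.0675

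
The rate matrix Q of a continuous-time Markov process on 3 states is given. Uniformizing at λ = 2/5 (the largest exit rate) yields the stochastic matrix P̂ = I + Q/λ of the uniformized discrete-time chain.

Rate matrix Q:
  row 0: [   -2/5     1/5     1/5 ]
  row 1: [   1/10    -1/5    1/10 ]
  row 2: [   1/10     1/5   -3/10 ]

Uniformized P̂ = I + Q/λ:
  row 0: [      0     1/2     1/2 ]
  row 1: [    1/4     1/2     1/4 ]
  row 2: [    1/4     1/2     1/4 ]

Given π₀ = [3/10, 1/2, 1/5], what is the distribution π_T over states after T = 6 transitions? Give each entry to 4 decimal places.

π = [0.2000, 0.5000, 0.3000]

t=0: π = [0.3000, 0.5000, 0.2000]
t=1: π = [0.1750, 0.5000, 0.3250]
t=2: π = [0.2063, 0.5000, 0.2938]
t=3: π = [0.1984, 0.5000, 0.3016]
t=4: π = [0.2004, 0.5000, 0.2996]
t=5: π = [0.1999, 0.5000, 0.3001]
t=6: π = [0.2000, 0.5000, 0.3000]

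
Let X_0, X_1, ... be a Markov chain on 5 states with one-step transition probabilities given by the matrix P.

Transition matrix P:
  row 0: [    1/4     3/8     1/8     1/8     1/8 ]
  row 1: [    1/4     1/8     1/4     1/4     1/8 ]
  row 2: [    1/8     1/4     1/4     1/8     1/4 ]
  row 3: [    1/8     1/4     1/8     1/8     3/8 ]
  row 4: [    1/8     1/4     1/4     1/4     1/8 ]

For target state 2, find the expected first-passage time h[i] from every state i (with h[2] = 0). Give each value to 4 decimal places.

First-step conditioning: h[2] = 0; for i ≠ 2, h[i] = 1 + Σ_k P[i][k]·h[k].
  h[0] = 1 + 1/4·h[0] + 3/8·h[1] + 1/8·h[3] + 1/8·h[4]
  h[1] = 1 + 1/4·h[0] + 1/8·h[1] + 1/4·h[3] + 1/8·h[4]
  h[3] = 1 + 1/8·h[0] + 1/4·h[1] + 1/8·h[3] + 3/8·h[4]
  h[4] = 1 + 1/8·h[0] + 1/4·h[1] + 1/4·h[3] + 1/8·h[4]
Solving the 4×4 linear system over states ≠ 2 gives exactly h = [630/113, 566/113, 0, 620/113, 558/113] (h[2] = 0 is the target).

h = [5.5752, 5.0088, 0.0000, 5.4867, 4.9381]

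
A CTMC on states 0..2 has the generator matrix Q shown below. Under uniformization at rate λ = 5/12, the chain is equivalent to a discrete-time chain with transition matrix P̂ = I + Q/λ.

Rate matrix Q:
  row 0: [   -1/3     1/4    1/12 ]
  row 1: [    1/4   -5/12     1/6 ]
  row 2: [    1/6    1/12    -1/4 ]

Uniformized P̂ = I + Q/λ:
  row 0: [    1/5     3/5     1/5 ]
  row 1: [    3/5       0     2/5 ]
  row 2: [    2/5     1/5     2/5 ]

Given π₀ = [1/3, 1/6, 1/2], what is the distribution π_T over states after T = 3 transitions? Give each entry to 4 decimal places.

π = [0.3800, 0.2973, 0.3227]

t=0: π = [0.3333, 0.1667, 0.5000]
t=1: π = [0.3667, 0.3000, 0.3333]
t=2: π = [0.3867, 0.2867, 0.3267]
t=3: π = [0.3800, 0.2973, 0.3227]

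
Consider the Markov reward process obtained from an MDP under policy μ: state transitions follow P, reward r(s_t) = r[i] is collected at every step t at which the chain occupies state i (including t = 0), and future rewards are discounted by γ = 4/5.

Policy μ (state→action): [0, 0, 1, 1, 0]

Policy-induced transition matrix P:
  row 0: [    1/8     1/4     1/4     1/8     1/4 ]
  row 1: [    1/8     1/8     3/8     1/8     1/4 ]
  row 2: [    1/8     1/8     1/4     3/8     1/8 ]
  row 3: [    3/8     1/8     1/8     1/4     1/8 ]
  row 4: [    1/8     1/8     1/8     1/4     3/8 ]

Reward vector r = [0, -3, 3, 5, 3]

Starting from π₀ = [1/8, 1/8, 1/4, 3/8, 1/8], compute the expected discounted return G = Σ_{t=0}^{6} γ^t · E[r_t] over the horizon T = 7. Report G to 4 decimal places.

t=0: π = [0.1250, 0.1250, 0.2500, 0.3750, 0.1250], E[r] = 2.6250, γ^t·E[r] = 2.625000, running G = 2.625000
t=1: π = [0.2188, 0.1406, 0.2031, 0.2500, 0.1875], E[r] = 2.0000, γ^t·E[r] = 1.600000, running G = 4.225000
t=2: π = [0.1875, 0.1523, 0.2129, 0.2305, 0.2168], E[r] = 1.9844, γ^t·E[r] = 1.270000, running G = 5.495000
t=3: π = [0.1826, 0.1484, 0.2131, 0.2341, 0.2217], E[r] = 2.0298, γ^t·E[r] = 1.039250, running G = 6.534250
t=4: π = [0.1835, 0.1478, 0.2116, 0.2353, 0.2218], E[r] = 2.0330, γ^t·E[r] = 0.832700, running G = 7.366950
t=5: π = [0.1838, 0.1479, 0.2113, 0.2350, 0.2219], E[r] = 2.0310, γ^t·E[r] = 0.665505, running G = 8.032455
t=6: π = [0.1838, 0.1480, 0.2114, 0.2349, 0.2219], E[r] = 2.0308, γ^t·E[r] = 0.532353, running G = 8.564808

G = 8.5648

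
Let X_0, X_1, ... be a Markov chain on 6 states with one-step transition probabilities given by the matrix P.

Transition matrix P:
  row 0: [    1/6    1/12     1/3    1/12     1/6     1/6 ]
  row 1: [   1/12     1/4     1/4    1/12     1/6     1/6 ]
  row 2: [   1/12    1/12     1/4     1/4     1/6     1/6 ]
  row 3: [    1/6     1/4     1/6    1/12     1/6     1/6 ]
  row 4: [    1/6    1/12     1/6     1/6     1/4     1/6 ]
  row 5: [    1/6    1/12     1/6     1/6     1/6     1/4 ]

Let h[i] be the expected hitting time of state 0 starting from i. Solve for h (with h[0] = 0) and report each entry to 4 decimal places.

h = [0.0000, 7.9374, 7.8287, 7.2850, 7.1664, 7.1664]

First-step conditioning: h[0] = 0; for i ≠ 0, h[i] = 1 + Σ_k P[i][k]·h[k].
  h[1] = 1 + 1/4·h[1] + 1/4·h[2] + 1/12·h[3] + 1/6·h[4] + 1/6·h[5]
  h[2] = 1 + 1/12·h[1] + 1/4·h[2] + 1/4·h[3] + 1/6·h[4] + 1/6·h[5]
  h[3] = 1 + 1/4·h[1] + 1/6·h[2] + 1/12·h[3] + 1/6·h[4] + 1/6·h[5]
  h[4] = 1 + 1/12·h[1] + 1/6·h[2] + 1/6·h[3] + 1/4·h[4] + 1/6·h[5]
  h[5] = 1 + 1/12·h[1] + 1/6·h[2] + 1/6·h[3] + 1/6·h[4] + 1/4·h[5]
Solving the 5×5 linear system over states ≠ 0 gives exactly h = [0, 4818/607, 4752/607, 4422/607, 4350/607, 4350/607] (h[0] = 0 is the target).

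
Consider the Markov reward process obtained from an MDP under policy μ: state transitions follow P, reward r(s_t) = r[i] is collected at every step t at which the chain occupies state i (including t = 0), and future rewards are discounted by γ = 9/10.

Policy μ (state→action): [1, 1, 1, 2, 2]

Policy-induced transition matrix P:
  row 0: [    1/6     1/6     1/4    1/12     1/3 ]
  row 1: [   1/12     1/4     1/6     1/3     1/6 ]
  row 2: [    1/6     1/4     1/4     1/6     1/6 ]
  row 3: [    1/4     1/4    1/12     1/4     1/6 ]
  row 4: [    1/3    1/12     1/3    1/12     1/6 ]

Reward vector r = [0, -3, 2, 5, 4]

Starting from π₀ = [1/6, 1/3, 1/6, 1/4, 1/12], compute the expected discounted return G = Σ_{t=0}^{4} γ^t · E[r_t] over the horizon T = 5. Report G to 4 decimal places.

t=0: π = [0.1667, 0.3333, 0.1667, 0.2500, 0.0833], E[r] = 0.9167, γ^t·E[r] = 0.916667, running G = 0.916667
t=1: π = [0.1736, 0.2222, 0.1875, 0.2222, 0.1944], E[r] = 1.5972, γ^t·E[r] = 1.437500, running G = 2.354167
t=2: π = [0.1991, 0.2031, 0.2106, 0.1916, 0.1956], E[r] = 1.5521, γ^t·E[r] = 1.257188, running G = 3.611354
t=3: π = [0.1983, 0.2008, 0.2174, 0.1836, 0.1998], E[r] = 1.5498, γ^t·E[r] = 1.129816, running G = 4.741171
t=4: π = [0.1985, 0.2002, 0.2193, 0.1823, 0.1997], E[r] = 1.5483, γ^t·E[r] = 1.015830, running G = 5.757001

G = 5.7570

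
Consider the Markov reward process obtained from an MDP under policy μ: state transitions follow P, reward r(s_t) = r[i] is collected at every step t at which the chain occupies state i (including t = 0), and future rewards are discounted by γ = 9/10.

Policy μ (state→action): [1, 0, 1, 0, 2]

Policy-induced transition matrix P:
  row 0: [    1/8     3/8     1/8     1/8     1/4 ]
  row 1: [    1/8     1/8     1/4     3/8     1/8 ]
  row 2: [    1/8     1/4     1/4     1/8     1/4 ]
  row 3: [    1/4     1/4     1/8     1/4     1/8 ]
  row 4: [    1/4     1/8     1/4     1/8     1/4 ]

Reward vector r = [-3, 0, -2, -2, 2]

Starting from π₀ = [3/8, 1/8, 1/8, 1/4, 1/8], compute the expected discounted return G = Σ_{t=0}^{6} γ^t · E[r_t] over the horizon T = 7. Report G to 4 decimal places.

G = -5.5373

t=0: π = [0.3750, 0.1250, 0.1250, 0.2500, 0.1250], E[r] = -1.6250, γ^t·E[r] = -1.625000, running G = -1.625000
t=1: π = [0.1719, 0.2656, 0.1719, 0.1875, 0.2031], E[r] = -0.8281, γ^t·E[r] = -0.745313, running G = -2.370313
t=2: π = [0.1738, 0.2129, 0.2051, 0.2148, 0.1934], E[r] = -0.9746, γ^t·E[r] = -0.789434, running G = -3.159746
t=3: π = [0.1760, 0.2209, 0.2014, 0.2051, 0.1965], E[r] = -0.9480, γ^t·E[r] = -0.691091, running G = -3.850837
t=4: π = [0.1752, 0.2198, 0.2024, 0.2059, 0.1967], E[r] = -0.9486, γ^t·E[r] = -0.622362, running G = -4.473199
t=5: π = [0.1753, 0.2198, 0.2024, 0.2057, 0.1968], E[r] = -0.9485, γ^t·E[r] = -0.560087, running G = -5.033286
t=6: π = [0.1753, 0.2198, 0.2024, 0.2057, 0.1968], E[r] = -0.9484, γ^t·E[r] = -0.504014, running G = -5.537300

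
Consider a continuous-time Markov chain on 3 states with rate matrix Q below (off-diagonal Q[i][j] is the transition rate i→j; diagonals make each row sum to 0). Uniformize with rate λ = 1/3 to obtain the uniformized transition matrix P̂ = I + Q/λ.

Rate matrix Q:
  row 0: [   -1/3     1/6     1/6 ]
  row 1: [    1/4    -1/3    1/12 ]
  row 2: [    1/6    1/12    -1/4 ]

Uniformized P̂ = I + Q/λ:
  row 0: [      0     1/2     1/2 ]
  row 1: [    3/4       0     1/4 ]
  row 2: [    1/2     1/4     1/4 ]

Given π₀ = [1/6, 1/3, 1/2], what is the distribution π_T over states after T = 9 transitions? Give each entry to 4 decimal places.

π = [0.3833, 0.2734, 0.3433]

t=0: π = [0.1667, 0.3333, 0.5000]
t=1: π = [0.5000, 0.2083, 0.2917]
t=2: π = [0.3021, 0.3229, 0.3750]
t=3: π = [0.4297, 0.2448, 0.3255]
t=4: π = [0.3464, 0.2962, 0.3574]
t=5: π = [0.4009, 0.2625, 0.3366]
t=6: π = [0.3652, 0.2846, 0.3502]
t=7: π = [0.3885, 0.2702, 0.3413]
t=8: π = [0.3733, 0.2796, 0.3471]
t=9: π = [0.3833, 0.2734, 0.3433]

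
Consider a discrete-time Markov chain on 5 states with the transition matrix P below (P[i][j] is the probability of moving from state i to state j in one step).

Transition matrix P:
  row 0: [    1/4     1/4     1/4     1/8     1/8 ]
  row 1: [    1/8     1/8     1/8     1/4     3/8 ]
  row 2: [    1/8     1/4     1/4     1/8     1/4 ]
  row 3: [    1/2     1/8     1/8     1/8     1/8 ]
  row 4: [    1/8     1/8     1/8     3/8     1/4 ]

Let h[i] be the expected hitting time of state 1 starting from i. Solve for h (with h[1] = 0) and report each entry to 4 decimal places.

First-step conditioning: h[1] = 0; for i ≠ 1, h[i] = 1 + Σ_k P[i][k]·h[k].
  h[0] = 1 + 1/4·h[0] + 1/4·h[2] + 1/8·h[3] + 1/8·h[4]
  h[2] = 1 + 1/8·h[0] + 1/4·h[2] + 1/8·h[3] + 1/4·h[4]
  h[3] = 1 + 1/2·h[0] + 1/8·h[2] + 1/8·h[3] + 1/8·h[4]
  h[4] = 1 + 1/8·h[0] + 1/8·h[2] + 3/8·h[3] + 1/4·h[4]
Solving the 4×4 linear system over states ≠ 1 gives exactly h = [458/95, 0, 468/95, 514/95, 538/95] (h[1] = 0 is the target).

h = [4.8211, 0.0000, 4.9263, 5.4105, 5.6632]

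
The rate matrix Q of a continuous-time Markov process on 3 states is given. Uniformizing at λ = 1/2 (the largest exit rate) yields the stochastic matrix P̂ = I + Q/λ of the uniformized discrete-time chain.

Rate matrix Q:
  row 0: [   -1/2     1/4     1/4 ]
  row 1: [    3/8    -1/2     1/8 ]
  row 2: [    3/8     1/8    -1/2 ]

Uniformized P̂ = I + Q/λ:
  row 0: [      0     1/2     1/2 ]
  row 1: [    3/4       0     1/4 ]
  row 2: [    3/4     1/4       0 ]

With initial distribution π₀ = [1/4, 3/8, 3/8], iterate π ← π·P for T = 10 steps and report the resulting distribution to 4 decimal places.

t=0: π = [0.2500, 0.3750, 0.3750]
t=1: π = [0.5625, 0.2188, 0.2188]
t=2: π = [0.3281, 0.3359, 0.3359]
t=3: π = [0.5039, 0.2480, 0.2480]
t=4: π = [0.3721, 0.3140, 0.3140]
t=5: π = [0.4709, 0.2645, 0.2645]
t=6: π = [0.3968, 0.3016, 0.3016]
t=7: π = [0.4524, 0.2738, 0.2738]
t=8: π = [0.4107, 0.2947, 0.2947]
t=9: π = [0.4420, 0.2790, 0.2790]
t=10: π = [0.4185, 0.2907, 0.2907]

π = [0.4185, 0.2907, 0.2907]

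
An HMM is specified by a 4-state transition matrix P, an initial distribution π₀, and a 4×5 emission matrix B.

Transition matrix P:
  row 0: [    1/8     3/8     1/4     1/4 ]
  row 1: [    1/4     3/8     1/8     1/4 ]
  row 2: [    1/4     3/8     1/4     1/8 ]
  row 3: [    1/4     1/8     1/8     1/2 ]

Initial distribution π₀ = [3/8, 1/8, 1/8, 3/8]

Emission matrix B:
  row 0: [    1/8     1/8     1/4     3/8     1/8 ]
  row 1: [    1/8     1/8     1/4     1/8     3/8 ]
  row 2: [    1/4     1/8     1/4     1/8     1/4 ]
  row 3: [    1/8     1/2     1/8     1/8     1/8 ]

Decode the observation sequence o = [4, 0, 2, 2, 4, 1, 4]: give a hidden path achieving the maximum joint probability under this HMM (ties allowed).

path = [0, 2, 1, 1, 1, 3, 3]

t=0: δ = [4.688e-02, 4.688e-02, 3.125e-02, 4.688e-02]  (obs o_0=4)
t=1: δ = [1.465e-03, 2.197e-03, 2.930e-03, 2.930e-03]  ψ = [1, 0, 0, 3]  (obs o_1=0)
t=2: δ = [1.831e-04, 2.747e-04, 1.831e-04, 1.831e-04]  ψ = [2, 2, 2, 3]  (obs o_2=2)
t=3: δ = [1.717e-05, 2.575e-05, 1.144e-05, 1.144e-05]  ψ = [1, 1, 0, 3]  (obs o_3=2)
t=4: δ = [8.047e-07, 3.621e-06, 1.073e-06, 8.047e-07]  ψ = [1, 1, 0, 1]  (obs o_4=4)
t=5: δ = [1.132e-07, 1.697e-07, 5.658e-08, 4.526e-07]  ψ = [1, 1, 1, 1]  (obs o_5=1)
t=6: δ = [1.414e-08, 2.387e-08, 1.414e-08, 2.829e-08]  ψ = [3, 1, 3, 3]  (obs o_6=4)
backtrack: best end state = 3; path = [0, 2, 1, 1, 1, 3, 3]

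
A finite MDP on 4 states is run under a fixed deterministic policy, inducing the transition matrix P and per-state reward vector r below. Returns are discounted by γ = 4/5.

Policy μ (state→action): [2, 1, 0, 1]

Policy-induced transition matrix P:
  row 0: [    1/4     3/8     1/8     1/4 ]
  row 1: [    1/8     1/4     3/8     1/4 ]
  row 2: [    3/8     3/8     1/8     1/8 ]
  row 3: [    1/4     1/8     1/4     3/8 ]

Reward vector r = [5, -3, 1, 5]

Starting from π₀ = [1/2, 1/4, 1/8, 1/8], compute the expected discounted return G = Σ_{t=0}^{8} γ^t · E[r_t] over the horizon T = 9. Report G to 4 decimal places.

t=0: π = [0.5000, 0.2500, 0.1250, 0.1250], E[r] = 2.5000, γ^t·E[r] = 2.500000, running G = 2.500000
t=1: π = [0.2344, 0.3125, 0.2031, 0.2500], E[r] = 1.6875, γ^t·E[r] = 1.350000, running G = 3.850000
t=2: π = [0.2363, 0.2734, 0.2344, 0.2559], E[r] = 1.8750, γ^t·E[r] = 1.200000, running G = 5.050000
t=3: π = [0.2451, 0.2769, 0.2253, 0.2527], E[r] = 1.8838, γ^t·E[r] = 0.964500, running G = 6.014500
t=4: π = [0.2436, 0.2772, 0.2258, 0.2534], E[r] = 1.8790, γ^t·E[r] = 0.769650, running G = 6.784150
t=5: π = [0.2436, 0.2770, 0.2260, 0.2535], E[r] = 1.8801, γ^t·E[r] = 0.616080, running G = 7.400230
t=6: π = [0.2436, 0.2770, 0.2259, 0.2534], E[r] = 1.8802, γ^t·E[r] = 0.492878, running G = 7.893108
t=7: π = [0.2436, 0.2770, 0.2259, 0.2534], E[r] = 1.8802, γ^t·E[r] = 0.394296, running G = 8.287404
t=8: π = [0.2436, 0.2770, 0.2259, 0.2534], E[r] = 1.8802, γ^t·E[r] = 0.315438, running G = 8.602842

G = 8.6028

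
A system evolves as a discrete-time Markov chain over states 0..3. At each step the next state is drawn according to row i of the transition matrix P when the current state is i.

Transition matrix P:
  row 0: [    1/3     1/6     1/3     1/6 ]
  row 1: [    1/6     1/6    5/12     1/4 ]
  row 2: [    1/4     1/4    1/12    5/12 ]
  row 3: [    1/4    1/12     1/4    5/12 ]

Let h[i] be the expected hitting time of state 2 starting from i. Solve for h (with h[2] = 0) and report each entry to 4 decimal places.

First-step conditioning: h[2] = 0; for i ≠ 2, h[i] = 1 + Σ_k P[i][k]·h[k].
  h[0] = 1 + 1/3·h[0] + 1/6·h[1] + 1/6·h[3]
  h[1] = 1 + 1/6·h[0] + 1/6·h[1] + 1/4·h[3]
  h[3] = 1 + 1/4·h[0] + 1/12·h[1] + 5/12·h[3]
Solving the 3×3 linear system over states ≠ 2 gives exactly h = [218/71, 202/71, 0, 244/71] (h[2] = 0 is the target).

h = [3.0704, 2.8451, 0.0000, 3.4366]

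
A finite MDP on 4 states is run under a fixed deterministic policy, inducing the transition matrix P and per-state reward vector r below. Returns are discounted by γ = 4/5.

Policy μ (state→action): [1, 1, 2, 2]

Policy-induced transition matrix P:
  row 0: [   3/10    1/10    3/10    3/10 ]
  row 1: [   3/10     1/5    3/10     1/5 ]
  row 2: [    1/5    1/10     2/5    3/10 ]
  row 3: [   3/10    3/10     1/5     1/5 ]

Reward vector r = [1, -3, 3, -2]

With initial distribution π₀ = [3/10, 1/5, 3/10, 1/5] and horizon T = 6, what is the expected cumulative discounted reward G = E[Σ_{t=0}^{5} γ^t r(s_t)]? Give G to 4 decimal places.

t=0: π = [0.3000, 0.2000, 0.3000, 0.2000], E[r] = 0.2000, γ^t·E[r] = 0.200000, running G = 0.200000
t=1: π = [0.2700, 0.1600, 0.3100, 0.2600], E[r] = 0.2000, γ^t·E[r] = 0.160000, running G = 0.360000
t=2: π = [0.2690, 0.1680, 0.3050, 0.2580], E[r] = 0.1640, γ^t·E[r] = 0.104960, running G = 0.464960
t=3: π = [0.2695, 0.1684, 0.3047, 0.2574], E[r] = 0.1636, γ^t·E[r] = 0.083763, running G = 0.548723
t=4: π = [0.2695, 0.1683, 0.3047, 0.2574], E[r] = 0.1639, γ^t·E[r] = 0.067142, running G = 0.615865
t=5: π = [0.2695, 0.1683, 0.3047, 0.2574], E[r] = 0.1639, γ^t·E[r] = 0.053713, running G = 0.669578

G = 0.6696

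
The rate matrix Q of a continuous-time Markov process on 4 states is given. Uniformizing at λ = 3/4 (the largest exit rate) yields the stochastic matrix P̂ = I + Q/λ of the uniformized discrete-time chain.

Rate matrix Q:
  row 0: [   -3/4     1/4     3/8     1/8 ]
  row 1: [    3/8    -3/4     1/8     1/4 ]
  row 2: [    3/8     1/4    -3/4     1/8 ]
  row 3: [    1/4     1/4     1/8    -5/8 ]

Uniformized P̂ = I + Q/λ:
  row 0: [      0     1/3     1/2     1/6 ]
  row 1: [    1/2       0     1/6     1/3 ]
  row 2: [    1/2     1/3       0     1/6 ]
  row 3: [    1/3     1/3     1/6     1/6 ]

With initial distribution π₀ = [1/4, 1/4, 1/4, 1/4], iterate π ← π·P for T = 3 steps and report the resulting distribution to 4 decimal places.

π = [0.3160, 0.2500, 0.2257, 0.2083]

t=0: π = [0.2500, 0.2500, 0.2500, 0.2500]
t=1: π = [0.3333, 0.2500, 0.2083, 0.2083]
t=2: π = [0.2986, 0.2500, 0.2431, 0.2083]
t=3: π = [0.3160, 0.2500, 0.2257, 0.2083]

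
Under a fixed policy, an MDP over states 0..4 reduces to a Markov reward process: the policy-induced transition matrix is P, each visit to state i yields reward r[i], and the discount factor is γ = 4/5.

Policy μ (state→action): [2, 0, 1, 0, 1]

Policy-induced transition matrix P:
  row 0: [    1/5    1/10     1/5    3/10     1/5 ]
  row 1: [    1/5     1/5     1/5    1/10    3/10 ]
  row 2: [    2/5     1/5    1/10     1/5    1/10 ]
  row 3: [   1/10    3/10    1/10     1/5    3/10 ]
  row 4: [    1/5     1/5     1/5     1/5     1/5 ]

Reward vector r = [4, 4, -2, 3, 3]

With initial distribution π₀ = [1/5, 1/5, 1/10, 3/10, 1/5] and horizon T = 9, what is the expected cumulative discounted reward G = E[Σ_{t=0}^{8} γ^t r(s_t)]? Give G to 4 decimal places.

t=0: π = [0.2000, 0.2000, 0.1000, 0.3000, 0.2000], E[r] = 2.9000, γ^t·E[r] = 2.900000, running G = 2.900000
t=1: π = [0.1900, 0.2100, 0.1600, 0.2000, 0.2400], E[r] = 2.6000, γ^t·E[r] = 2.080000, running G = 4.980000
t=2: π = [0.2120, 0.2010, 0.1640, 0.1980, 0.2250], E[r] = 2.5930, γ^t·E[r] = 1.659520, running G = 6.639520
t=3: π = [0.2130, 0.1986, 0.1638, 0.2011, 0.2235], E[r] = 2.5926, γ^t·E[r] = 1.327411, running G = 7.966931
t=4: π = [0.2127, 0.1988, 0.1635, 0.2014, 0.2236], E[r] = 2.5939, γ^t·E[r] = 1.062466, running G = 9.029397
t=5: π = [0.2126, 0.1989, 0.1635, 0.2014, 0.2237], E[r] = 2.5939, γ^t·E[r] = 0.849973, running G = 9.879370
t=6: π = [0.2126, 0.1989, 0.1635, 0.2014, 0.2237], E[r] = 2.5939, γ^t·E[r] = 0.679973, running G = 10.559342
t=7: π = [0.2126, 0.1989, 0.1635, 0.2014, 0.2237], E[r] = 2.5939, γ^t·E[r] = 0.543977, running G = 11.103320
t=8: π = [0.2126, 0.1989, 0.1635, 0.2014, 0.2237], E[r] = 2.5939, γ^t·E[r] = 0.435182, running G = 11.538501

G = 11.5385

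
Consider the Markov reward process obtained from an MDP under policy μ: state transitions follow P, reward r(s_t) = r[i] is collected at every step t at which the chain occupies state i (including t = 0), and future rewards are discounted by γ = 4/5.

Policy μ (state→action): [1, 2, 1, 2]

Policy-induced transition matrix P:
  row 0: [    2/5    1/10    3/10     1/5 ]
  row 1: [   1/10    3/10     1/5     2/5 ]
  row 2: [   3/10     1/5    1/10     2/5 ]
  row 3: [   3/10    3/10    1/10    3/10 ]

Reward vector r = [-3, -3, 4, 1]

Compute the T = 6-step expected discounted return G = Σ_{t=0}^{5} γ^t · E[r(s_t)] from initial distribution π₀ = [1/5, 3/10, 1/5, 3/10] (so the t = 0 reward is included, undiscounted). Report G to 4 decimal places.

t=0: π = [0.2000, 0.3000, 0.2000, 0.3000], E[r] = -0.4000, γ^t·E[r] = -0.400000, running G = -0.400000
t=1: π = [0.2600, 0.2400, 0.1700, 0.3300], E[r] = -0.4900, γ^t·E[r] = -0.392000, running G = -0.792000
t=2: π = [0.2780, 0.2310, 0.1760, 0.3150], E[r] = -0.5080, γ^t·E[r] = -0.325120, running G = -1.117120
t=3: π = [0.2816, 0.2268, 0.1787, 0.3129], E[r] = -0.4975, γ^t·E[r] = -0.254720, running G = -1.371840
t=4: π = [0.2828, 0.2258, 0.1790, 0.3124], E[r] = -0.4974, γ^t·E[r] = -0.203751, running G = -1.575591
t=5: π = [0.2831, 0.2255, 0.1791, 0.3122], E[r] = -0.4972, γ^t·E[r] = -0.162925, running G = -1.738517

G = -1.7385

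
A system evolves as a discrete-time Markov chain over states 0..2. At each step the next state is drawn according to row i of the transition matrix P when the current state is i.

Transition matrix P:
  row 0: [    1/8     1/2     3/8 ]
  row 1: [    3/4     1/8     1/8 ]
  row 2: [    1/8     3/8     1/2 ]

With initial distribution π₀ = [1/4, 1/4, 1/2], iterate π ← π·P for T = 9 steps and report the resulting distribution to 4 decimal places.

π = [0.3333, 0.3334, 0.3333]

t=0: π = [0.2500, 0.2500, 0.5000]
t=1: π = [0.2813, 0.3438, 0.3750]
t=2: π = [0.3398, 0.3242, 0.3359]
t=3: π = [0.3276, 0.3364, 0.3359]
t=4: π = [0.3353, 0.3318, 0.3329]
t=5: π = [0.3324, 0.3339, 0.3336]
t=6: π = [0.3337, 0.3331, 0.3332]
t=7: π = [0.3332, 0.3334, 0.3334]
t=8: π = [0.3334, 0.3333, 0.3333]
t=9: π = [0.3333, 0.3334, 0.3333]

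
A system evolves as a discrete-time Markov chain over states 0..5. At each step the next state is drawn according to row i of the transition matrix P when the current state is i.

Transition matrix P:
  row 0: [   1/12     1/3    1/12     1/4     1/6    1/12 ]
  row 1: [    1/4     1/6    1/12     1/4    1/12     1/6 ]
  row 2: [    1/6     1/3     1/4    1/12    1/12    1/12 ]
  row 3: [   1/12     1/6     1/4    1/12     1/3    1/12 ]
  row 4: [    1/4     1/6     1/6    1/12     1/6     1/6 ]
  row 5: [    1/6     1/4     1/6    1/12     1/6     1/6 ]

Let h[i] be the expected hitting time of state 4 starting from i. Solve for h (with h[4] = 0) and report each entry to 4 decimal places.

h = [6.1380, 6.5894, 6.9178, 5.3081, 0.0000, 6.3188]

First-step conditioning: h[4] = 0; for i ≠ 4, h[i] = 1 + Σ_k P[i][k]·h[k].
  h[0] = 1 + 1/12·h[0] + 1/3·h[1] + 1/12·h[2] + 1/4·h[3] + 1/12·h[5]
  h[1] = 1 + 1/4·h[0] + 1/6·h[1] + 1/12·h[2] + 1/4·h[3] + 1/6·h[5]
  h[2] = 1 + 1/6·h[0] + 1/3·h[1] + 1/4·h[2] + 1/12·h[3] + 1/12·h[5]
  h[3] = 1 + 1/12·h[0] + 1/6·h[1] + 1/4·h[2] + 1/12·h[3] + 1/12·h[5]
  h[5] = 1 + 1/6·h[0] + 1/4·h[1] + 1/6·h[2] + 1/12·h[3] + 1/6·h[5]
Solving the 5×5 linear system over states ≠ 4 gives exactly h = [133656/21775, 143484/21775, 150636/21775, 115584/21775, 0, 10584/1675] (h[4] = 0 is the target).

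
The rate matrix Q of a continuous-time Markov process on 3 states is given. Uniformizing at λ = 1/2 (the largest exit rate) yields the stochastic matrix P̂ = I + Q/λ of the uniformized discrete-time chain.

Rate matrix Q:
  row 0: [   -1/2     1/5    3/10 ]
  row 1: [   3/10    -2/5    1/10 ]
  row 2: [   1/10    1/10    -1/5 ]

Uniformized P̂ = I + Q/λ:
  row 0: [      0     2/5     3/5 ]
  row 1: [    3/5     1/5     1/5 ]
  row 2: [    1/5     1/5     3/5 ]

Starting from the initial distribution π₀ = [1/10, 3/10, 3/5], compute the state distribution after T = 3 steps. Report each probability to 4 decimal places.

t=0: π = [0.1000, 0.3000, 0.6000]
t=1: π = [0.3000, 0.2200, 0.4800]
t=2: π = [0.2280, 0.2600, 0.5120]
t=3: π = [0.2584, 0.2456, 0.4960]

π = [0.2584, 0.2456, 0.4960]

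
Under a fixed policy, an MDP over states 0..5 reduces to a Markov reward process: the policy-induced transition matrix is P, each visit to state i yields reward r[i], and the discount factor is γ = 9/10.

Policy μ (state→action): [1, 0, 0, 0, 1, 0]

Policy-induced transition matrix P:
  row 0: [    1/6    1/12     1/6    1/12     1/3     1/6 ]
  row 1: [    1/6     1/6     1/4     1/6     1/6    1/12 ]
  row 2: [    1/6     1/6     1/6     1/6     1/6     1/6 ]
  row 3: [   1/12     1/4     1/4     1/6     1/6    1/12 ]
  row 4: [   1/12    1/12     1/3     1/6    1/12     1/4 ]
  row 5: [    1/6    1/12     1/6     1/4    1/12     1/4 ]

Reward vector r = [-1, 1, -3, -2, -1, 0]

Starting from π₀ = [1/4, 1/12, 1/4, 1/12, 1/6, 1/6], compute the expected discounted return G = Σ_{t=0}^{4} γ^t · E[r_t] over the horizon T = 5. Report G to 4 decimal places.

G = -4.8241

t=0: π = [0.2500, 0.0833, 0.2500, 0.0833, 0.1667, 0.1667], E[r] = -1.2500, γ^t·E[r] = -1.250000, running G = -1.250000
t=1: π = [0.1458, 0.1250, 0.2083, 0.1597, 0.1806, 0.1806], E[r] = -1.1458, γ^t·E[r] = -1.031250, running G = -2.281250
t=2: π = [0.1383, 0.1377, 0.2205, 0.1696, 0.1609, 0.1730], E[r] = -1.1620, γ^t·E[r] = -0.941250, running G = -3.222500
t=3: π = [0.1391, 0.1414, 0.2191, 0.1696, 0.1619, 0.1689], E[r] = -1.1560, γ^t·E[r] = -0.842695, running G = -4.065195
t=4: π = [0.1390, 0.1416, 0.2196, 0.1691, 0.1623, 0.1683], E[r] = -1.1567, γ^t·E[r] = -0.758903, running G = -4.824098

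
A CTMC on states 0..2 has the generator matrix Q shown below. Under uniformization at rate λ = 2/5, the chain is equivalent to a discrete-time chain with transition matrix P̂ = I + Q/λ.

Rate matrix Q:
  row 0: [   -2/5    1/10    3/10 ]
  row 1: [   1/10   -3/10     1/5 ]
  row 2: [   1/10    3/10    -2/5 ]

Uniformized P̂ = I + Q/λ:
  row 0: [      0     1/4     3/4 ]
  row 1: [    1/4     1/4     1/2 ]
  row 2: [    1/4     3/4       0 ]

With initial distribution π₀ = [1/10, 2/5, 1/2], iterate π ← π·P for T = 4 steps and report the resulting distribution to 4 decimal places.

π = [0.1996, 0.4195, 0.3809]

t=0: π = [0.1000, 0.4000, 0.5000]
t=1: π = [0.2250, 0.5000, 0.2750]
t=2: π = [0.1938, 0.3875, 0.4188]
t=3: π = [0.2016, 0.4594, 0.3391]
t=4: π = [0.1996, 0.4195, 0.3809]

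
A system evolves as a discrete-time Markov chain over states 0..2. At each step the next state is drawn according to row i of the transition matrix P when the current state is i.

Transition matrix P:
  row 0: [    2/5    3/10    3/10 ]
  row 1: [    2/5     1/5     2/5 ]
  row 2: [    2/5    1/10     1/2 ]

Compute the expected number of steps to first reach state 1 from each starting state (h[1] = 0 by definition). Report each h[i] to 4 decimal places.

First-step conditioning: h[1] = 0; for i ≠ 1, h[i] = 1 + Σ_k P[i][k]·h[k].
  h[0] = 1 + 2/5·h[0] + 3/10·h[2]
  h[2] = 1 + 2/5·h[0] + 1/2·h[2]
Solving the 2×2 linear system over states ≠ 1 gives exactly h = [40/9, 0, 50/9] (h[1] = 0 is the target).

h = [4.4444, 0.0000, 5.5556]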